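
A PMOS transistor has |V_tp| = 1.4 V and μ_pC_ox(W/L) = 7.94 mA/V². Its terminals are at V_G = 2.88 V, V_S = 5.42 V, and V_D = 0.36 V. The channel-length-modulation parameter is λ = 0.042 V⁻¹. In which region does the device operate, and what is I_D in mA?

V_SG = V_S − V_G = 5.42 − 2.88 = 2.54 V; V_SD = V_S − V_D = 5.42 − 0.36 = 5.06 V.
V_ov = V_SG − |V_tp| = 2.54 − 1.4 = 1.14 V.
Since V_SD = 5.06 V ≥ V_ov = 1.14 V, the device is in saturation.
I_D = ½ k_p V_ov² (1 + λ V_SD) = 0.5 × 7.94 × 1.14² × (1 + 0.042 × 5.06) = 6.26 mA.

Saturation; I_D = 6.26 mA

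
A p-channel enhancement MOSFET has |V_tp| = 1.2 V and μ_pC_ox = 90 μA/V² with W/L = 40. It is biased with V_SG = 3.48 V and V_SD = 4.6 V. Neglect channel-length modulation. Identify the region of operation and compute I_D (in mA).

k_p = μ_pC_ox · (W/L) = 3.6 mA/V².
V_ov = V_SG − |V_tp| = 3.48 − 1.2 = 2.28 V.
Since V_SD = 4.6 V ≥ V_ov = 2.28 V, the device is in saturation.
I_D = ½ k_p V_ov² = 0.5 × 3.6 × 2.28² = 9.36 mA.

Saturation; I_D = 9.36 mA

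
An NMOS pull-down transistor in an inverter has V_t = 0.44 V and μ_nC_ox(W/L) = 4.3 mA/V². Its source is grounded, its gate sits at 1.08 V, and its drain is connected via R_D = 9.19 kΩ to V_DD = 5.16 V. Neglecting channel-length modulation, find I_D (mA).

V_GS = V_G = 1.08 V, so V_ov = 1.08 − 0.44 = 0.64 V.
Assume saturation: I_D = ½ k_n V_ov² = 0.5 × 4.3 × 0.64² = 0.881 mA, giving V_DS = V_DD − I_D R_D = 5.16 − 0.881 × 9.19 = -2.93 V.
But -2.93 V < V_ov = 0.64 V, so the device is actually in triode.
In triode I_D = k_n[V_ov V_DS − ½ V_DS²] and I_D = (V_DD − V_DS)/R_D. Equating: 19.8 V_DS² − 26.29 V_DS + 5.16 = 0, giving V_DS = 0.239 V (the root below V_ov).
I_D = (5.16 − 0.239) / 9.19 = 0.535 mA.

I_D = 0.535 mA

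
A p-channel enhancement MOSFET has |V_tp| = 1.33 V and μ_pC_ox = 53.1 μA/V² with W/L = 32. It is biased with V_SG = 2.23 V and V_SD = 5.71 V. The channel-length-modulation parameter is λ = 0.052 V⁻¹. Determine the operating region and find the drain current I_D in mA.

k_p = μ_pC_ox · (W/L) = 1.699 mA/V².
V_ov = V_SG − |V_tp| = 2.23 − 1.33 = 0.9 V.
Since V_SD = 5.71 V ≥ V_ov = 0.9 V, the device is in saturation.
I_D = ½ k_p V_ov² (1 + λ V_SD) = 0.5 × 1.699 × 0.9² × (1 + 0.052 × 5.71) = 0.893 mA.

Saturation; I_D = 0.893 mA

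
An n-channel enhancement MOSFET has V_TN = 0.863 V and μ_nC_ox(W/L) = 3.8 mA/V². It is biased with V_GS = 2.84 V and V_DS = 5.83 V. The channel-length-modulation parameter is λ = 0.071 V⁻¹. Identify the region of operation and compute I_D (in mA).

Saturation; I_D = 10.5 mA

V_ov = V_GS − V_TN = 2.84 − 0.863 = 1.98 V.
Since V_DS = 5.83 V ≥ V_ov = 1.98 V, the device is in saturation.
I_D = ½ k_n V_ov² (1 + λ V_DS) = 0.5 × 3.8 × 1.98² × (1 + 0.071 × 5.83) = 10.5 mA.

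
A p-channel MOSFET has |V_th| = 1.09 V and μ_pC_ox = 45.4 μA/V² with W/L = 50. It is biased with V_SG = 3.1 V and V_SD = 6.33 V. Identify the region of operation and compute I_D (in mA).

Saturation; I_D = 4.59 mA

k_p = μ_pC_ox · (W/L) = 2.27 mA/V².
V_ov = V_SG − |V_th| = 3.1 − 1.09 = 2.01 V.
Since V_SD = 6.33 V ≥ V_ov = 2.01 V, the device is in saturation.
I_D = ½ k_p V_ov² = 0.5 × 2.27 × 2.01² = 4.59 mA.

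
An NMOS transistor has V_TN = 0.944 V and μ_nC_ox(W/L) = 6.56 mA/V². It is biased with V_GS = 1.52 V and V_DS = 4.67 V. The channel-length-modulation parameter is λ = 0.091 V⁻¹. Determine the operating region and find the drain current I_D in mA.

V_ov = V_GS − V_TN = 1.52 − 0.944 = 0.576 V.
Since V_DS = 4.67 V ≥ V_ov = 0.576 V, the device is in saturation.
I_D = ½ k_n V_ov² (1 + λ V_DS) = 0.5 × 6.56 × 0.576² × (1 + 0.091 × 4.67) = 1.55 mA.

Saturation; I_D = 1.55 mA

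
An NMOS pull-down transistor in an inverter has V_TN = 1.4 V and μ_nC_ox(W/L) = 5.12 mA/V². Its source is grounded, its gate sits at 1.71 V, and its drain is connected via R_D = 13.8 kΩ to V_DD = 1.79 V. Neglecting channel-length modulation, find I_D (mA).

I_D = 0.123 mA

V_GS = V_G = 1.71 V, so V_ov = 1.71 − 1.4 = 0.31 V.
Assume saturation: I_D = ½ k_n V_ov² = 0.5 × 5.12 × 0.31² = 0.246 mA, giving V_DS = V_DD − I_D R_D = 1.79 − 0.246 × 13.8 = -1.61 V.
But -1.61 V < V_ov = 0.31 V, so the device is actually in triode.
In triode I_D = k_n[V_ov V_DS − ½ V_DS²] and I_D = (V_DD − V_DS)/R_D. Equating: 35.3 V_DS² − 22.9 V_DS + 1.79 = 0, giving V_DS = 0.0909 V (the root below V_ov).
I_D = (1.79 − 0.0909) / 13.8 = 0.123 mA.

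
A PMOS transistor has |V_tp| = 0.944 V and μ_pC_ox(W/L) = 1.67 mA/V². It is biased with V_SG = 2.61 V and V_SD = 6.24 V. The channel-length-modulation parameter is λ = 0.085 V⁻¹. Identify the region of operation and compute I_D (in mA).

Saturation; I_D = 3.55 mA

V_ov = V_SG − |V_tp| = 2.61 − 0.944 = 1.67 V.
Since V_SD = 6.24 V ≥ V_ov = 1.67 V, the device is in saturation.
I_D = ½ k_p V_ov² (1 + λ V_SD) = 0.5 × 1.67 × 1.67² × (1 + 0.085 × 6.24) = 3.55 mA.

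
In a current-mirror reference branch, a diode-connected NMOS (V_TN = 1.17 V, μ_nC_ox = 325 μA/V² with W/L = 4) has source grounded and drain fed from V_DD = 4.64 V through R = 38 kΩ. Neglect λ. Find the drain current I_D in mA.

With gate tied to drain, V_GS = V_DS ≥ V_GS − V_TN, so the device is in saturation.
k_n = μ_nC_ox · (W/L) = 1.3 mA/V².
KCL at the drain: ½ k_n (V_GS − V_TN)² = (V_DD − V_GS)/R.
Let x = V_GS − 1.17. Then 24.7 x² + x − 3.47 = 0, giving x = 0.355 V (positive root), so V_GS = 1.53 V.
I_D = (V_DD − V_GS)/R = (4.64 − 1.53) / 38 = 0.082 mA.

I_D = 0.0820 mA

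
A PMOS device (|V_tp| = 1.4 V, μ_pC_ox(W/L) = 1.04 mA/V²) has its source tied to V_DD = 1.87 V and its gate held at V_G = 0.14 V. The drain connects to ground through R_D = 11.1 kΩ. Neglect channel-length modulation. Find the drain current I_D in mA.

V_SG = V_DD − V_G = 1.87 − 0.14 = 1.73 V, so V_ov = 1.73 − 1.4 = 0.33 V.
Assume saturation: I_D = ½ k_p V_ov² = 0.5 × 1.04 × 0.33² = 0.0566 mA, giving V_SD = V_DD − I_D R_D = 1.87 − 0.0566 × 11.1 = 1.24 V.
V_SD = 1.24 V ≥ V_ov = 0.33 V, confirming saturation.

I_D = 0.0566 mA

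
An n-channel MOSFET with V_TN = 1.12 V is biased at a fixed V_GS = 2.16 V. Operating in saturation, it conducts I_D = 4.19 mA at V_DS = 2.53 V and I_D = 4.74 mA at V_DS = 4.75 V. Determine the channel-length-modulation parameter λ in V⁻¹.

λ = 0.0695 V⁻¹

With V_GS fixed, I_D ∝ (1 + λ V_DS) in saturation, so I_D2/I_D1 = (1 + λ V_DS2)/(1 + λ V_DS1).
4.74/4.19 = 1.131 = (1 + 4.75 λ)/(1 + 2.53 λ).
Solving: λ (I_D1 V_DS2 − I_D2 V_DS1) = I_D2 − I_D1, so λ = (4.74 − 4.19) / (4.19 × 4.75 − 4.74 × 2.53) = 0.55 / 7.91 = 0.0695 V⁻¹.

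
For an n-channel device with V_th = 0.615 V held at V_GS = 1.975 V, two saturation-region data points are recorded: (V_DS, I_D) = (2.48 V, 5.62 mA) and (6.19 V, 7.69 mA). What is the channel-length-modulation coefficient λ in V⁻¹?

With V_GS fixed, I_D ∝ (1 + λ V_DS) in saturation, so I_D2/I_D1 = (1 + λ V_DS2)/(1 + λ V_DS1).
7.69/5.62 = 1.368 = (1 + 6.19 λ)/(1 + 2.48 λ).
Solving: λ (I_D1 V_DS2 − I_D2 V_DS1) = I_D2 − I_D1, so λ = (7.69 − 5.62) / (5.62 × 6.19 − 7.69 × 2.48) = 2.07 / 15.7 = 0.132 V⁻¹.

λ = 0.132 V⁻¹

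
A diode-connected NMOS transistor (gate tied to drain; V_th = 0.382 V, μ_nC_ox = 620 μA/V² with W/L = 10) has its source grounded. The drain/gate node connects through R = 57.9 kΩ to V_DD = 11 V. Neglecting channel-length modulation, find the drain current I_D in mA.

I_D = 0.179 mA

With gate tied to drain, V_GS = V_DS ≥ V_GS − V_th, so the device is in saturation.
k_n = μ_nC_ox · (W/L) = 6.2 mA/V².
KCL at the drain: ½ k_n (V_GS − V_th)² = (V_DD − V_GS)/R.
Let x = V_GS − 0.382. Then 179 x² + x − 10.62 = 0, giving x = 0.24 V (positive root), so V_GS = 0.622 V.
I_D = (V_DD − V_GS)/R = (11 − 0.622) / 57.9 = 0.179 mA.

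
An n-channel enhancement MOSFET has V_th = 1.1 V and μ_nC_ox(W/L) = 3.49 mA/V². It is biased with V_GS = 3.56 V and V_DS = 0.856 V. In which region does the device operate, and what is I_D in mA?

Triode; I_D = 6.07 mA

V_ov = V_GS − V_th = 3.56 − 1.1 = 2.46 V.
Since V_DS = 0.856 V < V_ov = 2.46 V, the device is in the triode region.
I_D = k_n [V_ov · V_DS − ½ V_DS²] = 3.49 × [2.46 × 0.856 − 0.5 × 0.856²] = 6.07 mA.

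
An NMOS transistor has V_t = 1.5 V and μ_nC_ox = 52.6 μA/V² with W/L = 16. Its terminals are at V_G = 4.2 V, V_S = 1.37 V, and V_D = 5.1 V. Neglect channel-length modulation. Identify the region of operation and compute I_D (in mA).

Saturation; I_D = 0.744 mA

V_GS = V_G − V_S = 4.2 − 1.37 = 2.83 V; V_DS = V_D − V_S = 5.1 − 1.37 = 3.73 V.
k_n = μ_nC_ox · (W/L) = 0.8416 mA/V².
V_ov = V_GS − V_t = 2.83 − 1.5 = 1.33 V.
Since V_DS = 3.73 V ≥ V_ov = 1.33 V, the device is in saturation.
I_D = ½ k_n V_ov² = 0.5 × 0.8416 × 1.33² = 0.744 mA.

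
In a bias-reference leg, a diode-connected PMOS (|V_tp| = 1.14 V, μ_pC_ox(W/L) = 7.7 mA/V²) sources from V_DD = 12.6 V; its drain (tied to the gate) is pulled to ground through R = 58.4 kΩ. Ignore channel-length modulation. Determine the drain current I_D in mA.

I_D = 0.192 mA

With gate tied to drain, V_SG = V_SD ≥ V_SG − |V_tp|, so the device is in saturation.
KCL at the drain: ½ k_p (V_SG − |V_tp|)² = (V_DD − V_SG)/R.
Let x = V_SG − 1.14. Then 225 x² + x − 11.46 = 0, giving x = 0.224 V (positive root), so V_SG = 1.36 V.
I_D = (V_DD − V_SG)/R = (12.6 − 1.36) / 58.4 = 0.192 mA.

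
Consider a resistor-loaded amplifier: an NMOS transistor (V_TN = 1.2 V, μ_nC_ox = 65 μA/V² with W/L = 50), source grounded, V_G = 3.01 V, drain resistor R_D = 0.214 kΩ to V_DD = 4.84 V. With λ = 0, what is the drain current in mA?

I_D = 5.32 mA

V_GS = V_G = 3.01 V, so V_ov = 3.01 − 1.2 = 1.81 V.
k_n = μ_nC_ox · (W/L) = 3.25 mA/V².
Assume saturation: I_D = ½ k_n V_ov² = 0.5 × 3.25 × 1.81² = 5.32 mA, giving V_DS = V_DD − I_D R_D = 4.84 − 5.32 × 0.214 = 3.7 V.
V_DS = 3.7 V ≥ V_ov = 1.81 V, confirming saturation.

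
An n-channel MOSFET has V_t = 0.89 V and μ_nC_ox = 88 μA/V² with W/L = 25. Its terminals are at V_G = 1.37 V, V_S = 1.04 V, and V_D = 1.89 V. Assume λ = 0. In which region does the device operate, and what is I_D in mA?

Cutoff; I_D = 0 mA

V_GS = V_G − V_S = 1.37 − 1.04 = 0.33 V; V_DS = V_D − V_S = 1.89 − 1.04 = 0.85 V.
V_GS = 0.33 V < V_t = 0.89 V, so the transistor is in cutoff.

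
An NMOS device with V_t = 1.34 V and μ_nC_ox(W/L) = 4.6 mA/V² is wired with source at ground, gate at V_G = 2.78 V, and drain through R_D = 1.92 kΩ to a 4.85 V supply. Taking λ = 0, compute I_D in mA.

V_GS = V_G = 2.78 V, so V_ov = 2.78 − 1.34 = 1.44 V.
Assume saturation: I_D = ½ k_n V_ov² = 0.5 × 4.6 × 1.44² = 4.77 mA, giving V_DS = V_DD − I_D R_D = 4.85 − 4.77 × 1.92 = -4.31 V.
But -4.31 V < V_ov = 1.44 V, so the device is actually in triode.
In triode I_D = k_n[V_ov V_DS − ½ V_DS²] and I_D = (V_DD − V_DS)/R_D. Equating: 4.42 V_DS² − 13.72 V_DS + 4.85 = 0, giving V_DS = 0.407 V (the root below V_ov).
I_D = (4.85 − 0.407) / 1.92 = 2.31 mA.

I_D = 2.31 mA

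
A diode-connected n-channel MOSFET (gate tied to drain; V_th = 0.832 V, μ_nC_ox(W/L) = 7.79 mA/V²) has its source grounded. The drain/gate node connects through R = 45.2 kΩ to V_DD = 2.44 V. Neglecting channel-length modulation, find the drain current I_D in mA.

I_D = 0.0335 mA

With gate tied to drain, V_GS = V_DS ≥ V_GS − V_th, so the device is in saturation.
KCL at the drain: ½ k_n (V_GS − V_th)² = (V_DD − V_GS)/R.
Let x = V_GS − 0.832. Then 176 x² + x − 1.608 = 0, giving x = 0.0928 V (positive root), so V_GS = 0.925 V.
I_D = (V_DD − V_GS)/R = (2.44 − 0.925) / 45.2 = 0.0335 mA.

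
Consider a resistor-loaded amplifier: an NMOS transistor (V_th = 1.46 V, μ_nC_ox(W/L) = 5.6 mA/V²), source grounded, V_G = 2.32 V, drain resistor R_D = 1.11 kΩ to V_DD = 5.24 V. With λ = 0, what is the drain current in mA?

V_GS = V_G = 2.32 V, so V_ov = 2.32 − 1.46 = 0.86 V.
Assume saturation: I_D = ½ k_n V_ov² = 0.5 × 5.6 × 0.86² = 2.07 mA, giving V_DS = V_DD − I_D R_D = 5.24 − 2.07 × 1.11 = 2.94 V.
V_DS = 2.94 V ≥ V_ov = 0.86 V, confirming saturation.

I_D = 2.07 mA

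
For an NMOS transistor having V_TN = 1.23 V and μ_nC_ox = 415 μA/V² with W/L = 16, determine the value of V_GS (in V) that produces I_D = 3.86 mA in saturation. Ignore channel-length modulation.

V_GS = 2.31 V

k_n = μ_nC_ox · (W/L) = 6.64 mA/V².
In saturation I_D = ½ k_n (V_GS − V_TN)², so V_GS − V_TN = √(2 I_D / k_n) = √(2 × 3.86 / 6.64) = 1.08 V.
V_GS = 1.23 + 1.08 = 2.31 V.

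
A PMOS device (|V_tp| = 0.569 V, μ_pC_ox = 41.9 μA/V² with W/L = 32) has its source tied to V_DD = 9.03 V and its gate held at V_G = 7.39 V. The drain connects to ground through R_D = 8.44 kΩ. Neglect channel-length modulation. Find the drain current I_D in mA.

I_D = 0.769 mA

V_SG = V_DD − V_G = 9.03 − 7.39 = 1.64 V, so V_ov = 1.64 − 0.569 = 1.07 V.
k_p = μ_pC_ox · (W/L) = 1.341 mA/V².
Assume saturation: I_D = ½ k_p V_ov² = 0.5 × 1.341 × 1.07² = 0.769 mA, giving V_SD = V_DD − I_D R_D = 9.03 − 0.769 × 8.44 = 2.54 V.
V_SD = 2.54 V ≥ V_ov = 1.07 V, confirming saturation.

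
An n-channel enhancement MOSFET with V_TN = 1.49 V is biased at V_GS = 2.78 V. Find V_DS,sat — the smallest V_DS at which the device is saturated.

The boundary between triode and saturation is V_DS = V_GS − V_TN = V_ov.
V_ov = 2.78 − 1.49 = 1.29 V.

V_DS,sat = 1.29 V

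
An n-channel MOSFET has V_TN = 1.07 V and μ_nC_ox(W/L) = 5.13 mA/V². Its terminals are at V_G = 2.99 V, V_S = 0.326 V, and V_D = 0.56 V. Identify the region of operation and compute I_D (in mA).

V_GS = V_G − V_S = 2.99 − 0.326 = 2.66 V; V_DS = V_D − V_S = 0.56 − 0.326 = 0.234 V.
V_ov = V_GS − V_TN = 2.66 − 1.07 = 1.59 V.
Since V_DS = 0.234 V < V_ov = 1.59 V, the device is in the triode region.
I_D = k_n [V_ov · V_DS − ½ V_DS²] = 5.13 × [1.59 × 0.234 − 0.5 × 0.234²] = 1.77 mA.

Triode; I_D = 1.77 mA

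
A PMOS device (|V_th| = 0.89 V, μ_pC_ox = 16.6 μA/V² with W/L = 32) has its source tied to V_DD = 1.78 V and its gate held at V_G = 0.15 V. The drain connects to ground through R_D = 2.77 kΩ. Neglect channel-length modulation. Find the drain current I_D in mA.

V_SG = V_DD − V_G = 1.78 − 0.15 = 1.63 V, so V_ov = 1.63 − 0.89 = 0.74 V.
k_p = μ_pC_ox · (W/L) = 0.5312 mA/V².
Assume saturation: I_D = ½ k_p V_ov² = 0.5 × 0.5312 × 0.74² = 0.145 mA, giving V_SD = V_DD − I_D R_D = 1.78 − 0.145 × 2.77 = 1.38 V.
V_SD = 1.38 V ≥ V_ov = 0.74 V, confirming saturation.

I_D = 0.145 mA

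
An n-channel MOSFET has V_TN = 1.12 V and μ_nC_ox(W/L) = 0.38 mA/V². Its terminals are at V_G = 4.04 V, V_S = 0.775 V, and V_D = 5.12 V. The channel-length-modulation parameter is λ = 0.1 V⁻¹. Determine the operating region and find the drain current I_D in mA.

V_GS = V_G − V_S = 4.04 − 0.775 = 3.27 V; V_DS = V_D − V_S = 5.12 − 0.775 = 4.34 V.
V_ov = V_GS − V_TN = 3.27 − 1.12 = 2.15 V.
Since V_DS = 4.34 V ≥ V_ov = 2.15 V, the device is in saturation.
I_D = ½ k_n V_ov² (1 + λ V_DS) = 0.5 × 0.38 × 2.15² × (1 + 0.1 × 4.34) = 1.25 mA.

Saturation; I_D = 1.25 mA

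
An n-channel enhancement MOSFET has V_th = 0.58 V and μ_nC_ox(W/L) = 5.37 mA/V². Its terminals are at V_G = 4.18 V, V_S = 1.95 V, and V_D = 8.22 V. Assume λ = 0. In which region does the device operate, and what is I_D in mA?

Saturation; I_D = 7.31 mA

V_GS = V_G − V_S = 4.18 − 1.95 = 2.23 V; V_DS = V_D − V_S = 8.22 − 1.95 = 6.27 V.
V_ov = V_GS − V_th = 2.23 − 0.58 = 1.65 V.
Since V_DS = 6.27 V ≥ V_ov = 1.65 V, the device is in saturation.
I_D = ½ k_n V_ov² = 0.5 × 5.37 × 1.65² = 7.31 mA.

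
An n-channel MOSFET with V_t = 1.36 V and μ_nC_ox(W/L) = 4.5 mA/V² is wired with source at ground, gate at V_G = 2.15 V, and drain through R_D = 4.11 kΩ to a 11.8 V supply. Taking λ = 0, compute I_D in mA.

I_D = 1.40 mA

V_GS = V_G = 2.15 V, so V_ov = 2.15 − 1.36 = 0.79 V.
Assume saturation: I_D = ½ k_n V_ov² = 0.5 × 4.5 × 0.79² = 1.4 mA, giving V_DS = V_DD − I_D R_D = 11.8 − 1.4 × 4.11 = 6.03 V.
V_DS = 6.03 V ≥ V_ov = 0.79 V, confirming saturation.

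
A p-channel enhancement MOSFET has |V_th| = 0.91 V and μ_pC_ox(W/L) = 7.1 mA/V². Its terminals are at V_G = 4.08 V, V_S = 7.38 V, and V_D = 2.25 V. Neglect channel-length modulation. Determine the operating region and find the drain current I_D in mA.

V_SG = V_S − V_G = 7.38 − 4.08 = 3.3 V; V_SD = V_S − V_D = 7.38 − 2.25 = 5.13 V.
V_ov = V_SG − |V_th| = 3.3 − 0.91 = 2.39 V.
Since V_SD = 5.13 V ≥ V_ov = 2.39 V, the device is in saturation.
I_D = ½ k_p V_ov² = 0.5 × 7.1 × 2.39² = 20.3 mA.

Saturation; I_D = 20.3 mA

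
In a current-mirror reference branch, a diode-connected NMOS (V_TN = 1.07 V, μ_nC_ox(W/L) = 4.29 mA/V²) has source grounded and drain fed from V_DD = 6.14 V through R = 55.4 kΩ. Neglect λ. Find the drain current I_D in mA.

With gate tied to drain, V_GS = V_DS ≥ V_GS − V_TN, so the device is in saturation.
KCL at the drain: ½ k_n (V_GS − V_TN)² = (V_DD − V_GS)/R.
Let x = V_GS − 1.07. Then 119 x² + x − 5.07 = 0, giving x = 0.202 V (positive root), so V_GS = 1.27 V.
I_D = (V_DD − V_GS)/R = (6.14 − 1.27) / 55.4 = 0.0879 mA.

I_D = 0.0879 mA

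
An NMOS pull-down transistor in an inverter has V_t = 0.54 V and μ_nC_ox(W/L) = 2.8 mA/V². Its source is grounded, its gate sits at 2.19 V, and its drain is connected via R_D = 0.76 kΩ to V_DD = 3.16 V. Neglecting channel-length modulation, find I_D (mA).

I_D = 2.99 mA

V_GS = V_G = 2.19 V, so V_ov = 2.19 − 0.54 = 1.65 V.
Assume saturation: I_D = ½ k_n V_ov² = 0.5 × 2.8 × 1.65² = 3.81 mA, giving V_DS = V_DD − I_D R_D = 3.16 − 3.81 × 0.76 = 0.263 V.
But 0.263 V < V_ov = 1.65 V, so the device is actually in triode.
In triode I_D = k_n[V_ov V_DS − ½ V_DS²] and I_D = (V_DD − V_DS)/R_D. Equating: 1.06 V_DS² − 4.511 V_DS + 3.16 = 0, giving V_DS = 0.885 V (the root below V_ov).
I_D = (3.16 − 0.885) / 0.76 = 2.99 mA.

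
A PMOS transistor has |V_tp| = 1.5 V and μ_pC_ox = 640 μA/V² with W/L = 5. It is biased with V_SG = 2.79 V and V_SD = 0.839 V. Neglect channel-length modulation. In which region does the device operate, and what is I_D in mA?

Triode; I_D = 2.34 mA

k_p = μ_pC_ox · (W/L) = 3.2 mA/V².
V_ov = V_SG − |V_tp| = 2.79 − 1.5 = 1.29 V.
Since V_SD = 0.839 V < V_ov = 1.29 V, the device is in the triode region.
I_D = k_p [V_ov · V_SD − ½ V_SD²] = 3.2 × [1.29 × 0.839 − 0.5 × 0.839²] = 2.34 mA.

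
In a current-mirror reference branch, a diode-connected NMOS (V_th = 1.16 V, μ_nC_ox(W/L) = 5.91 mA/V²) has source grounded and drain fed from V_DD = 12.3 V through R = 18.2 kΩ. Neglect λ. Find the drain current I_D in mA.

I_D = 0.588 mA

With gate tied to drain, V_GS = V_DS ≥ V_GS − V_th, so the device is in saturation.
KCL at the drain: ½ k_n (V_GS − V_th)² = (V_DD − V_GS)/R.
Let x = V_GS − 1.16. Then 53.8 x² + x − 11.14 = 0, giving x = 0.446 V (positive root), so V_GS = 1.61 V.
I_D = (V_DD − V_GS)/R = (12.3 − 1.61) / 18.2 = 0.588 mA.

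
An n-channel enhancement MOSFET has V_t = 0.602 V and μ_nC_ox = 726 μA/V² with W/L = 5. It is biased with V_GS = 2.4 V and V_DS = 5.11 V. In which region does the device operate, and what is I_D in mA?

Saturation; I_D = 5.87 mA

k_n = μ_nC_ox · (W/L) = 3.63 mA/V².
V_ov = V_GS − V_t = 2.4 − 0.602 = 1.8 V.
Since V_DS = 5.11 V ≥ V_ov = 1.8 V, the device is in saturation.
I_D = ½ k_n V_ov² = 0.5 × 3.63 × 1.8² = 5.87 mA.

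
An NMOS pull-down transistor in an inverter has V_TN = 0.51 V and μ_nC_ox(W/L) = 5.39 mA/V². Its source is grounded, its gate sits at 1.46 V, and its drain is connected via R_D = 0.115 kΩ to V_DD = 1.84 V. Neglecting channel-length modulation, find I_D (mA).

V_GS = V_G = 1.46 V, so V_ov = 1.46 − 0.51 = 0.95 V.
Assume saturation: I_D = ½ k_n V_ov² = 0.5 × 5.39 × 0.95² = 2.43 mA, giving V_DS = V_DD − I_D R_D = 1.84 − 2.43 × 0.115 = 1.56 V.
V_DS = 1.56 V ≥ V_ov = 0.95 V, confirming saturation.

I_D = 2.43 mA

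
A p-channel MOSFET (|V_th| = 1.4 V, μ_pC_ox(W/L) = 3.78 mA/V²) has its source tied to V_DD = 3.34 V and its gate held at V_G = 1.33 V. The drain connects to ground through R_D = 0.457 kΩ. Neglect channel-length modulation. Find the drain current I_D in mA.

V_SG = V_DD − V_G = 3.34 − 1.33 = 2.01 V, so V_ov = 2.01 − 1.4 = 0.61 V.
Assume saturation: I_D = ½ k_p V_ov² = 0.5 × 3.78 × 0.61² = 0.703 mA, giving V_SD = V_DD − I_D R_D = 3.34 − 0.703 × 0.457 = 3.02 V.
V_SD = 3.02 V ≥ V_ov = 0.61 V, confirming saturation.

I_D = 0.703 mA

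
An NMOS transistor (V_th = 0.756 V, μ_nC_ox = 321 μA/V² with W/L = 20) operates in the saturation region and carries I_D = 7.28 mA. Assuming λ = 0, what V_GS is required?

k_n = μ_nC_ox · (W/L) = 6.42 mA/V².
In saturation I_D = ½ k_n (V_GS − V_th)², so V_GS − V_th = √(2 I_D / k_n) = √(2 × 7.28 / 6.42) = 1.51 V.
V_GS = 0.756 + 1.51 = 2.26 V.

V_GS = 2.26 V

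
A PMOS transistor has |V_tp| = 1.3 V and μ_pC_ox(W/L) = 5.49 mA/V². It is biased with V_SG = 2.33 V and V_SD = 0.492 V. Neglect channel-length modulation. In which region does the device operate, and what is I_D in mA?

Triode; I_D = 2.12 mA

V_ov = V_SG − |V_tp| = 2.33 − 1.3 = 1.03 V.
Since V_SD = 0.492 V < V_ov = 1.03 V, the device is in the triode region.
I_D = k_p [V_ov · V_SD − ½ V_SD²] = 5.49 × [1.03 × 0.492 − 0.5 × 0.492²] = 2.12 mA.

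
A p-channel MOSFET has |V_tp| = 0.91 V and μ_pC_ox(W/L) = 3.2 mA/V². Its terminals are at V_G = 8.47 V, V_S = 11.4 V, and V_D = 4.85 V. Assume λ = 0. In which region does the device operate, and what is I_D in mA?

Saturation; I_D = 6.53 mA

V_SG = V_S − V_G = 11.4 − 8.47 = 2.93 V; V_SD = V_S − V_D = 11.4 − 4.85 = 6.55 V.
V_ov = V_SG − |V_tp| = 2.93 − 0.91 = 2.02 V.
Since V_SD = 6.55 V ≥ V_ov = 2.02 V, the device is in saturation.
I_D = ½ k_p V_ov² = 0.5 × 3.2 × 2.02² = 6.53 mA.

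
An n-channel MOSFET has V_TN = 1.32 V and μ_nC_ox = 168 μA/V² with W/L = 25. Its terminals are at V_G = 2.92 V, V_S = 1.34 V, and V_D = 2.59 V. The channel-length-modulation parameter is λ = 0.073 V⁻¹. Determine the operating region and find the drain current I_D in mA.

V_GS = V_G − V_S = 2.92 − 1.34 = 1.58 V; V_DS = V_D − V_S = 2.59 − 1.34 = 1.25 V.
k_n = μ_nC_ox · (W/L) = 4.2 mA/V².
V_ov = V_GS − V_TN = 1.58 − 1.32 = 0.26 V.
Since V_DS = 1.25 V ≥ V_ov = 0.26 V, the device is in saturation.
I_D = ½ k_n V_ov² (1 + λ V_DS) = 0.5 × 4.2 × 0.26² × (1 + 0.073 × 1.25) = 0.155 mA.

Saturation; I_D = 0.155 mA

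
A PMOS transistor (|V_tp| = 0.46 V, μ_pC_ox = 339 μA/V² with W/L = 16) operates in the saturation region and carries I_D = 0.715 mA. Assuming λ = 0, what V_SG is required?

k_p = μ_pC_ox · (W/L) = 5.424 mA/V².
In saturation I_D = ½ k_p (V_SG − |V_tp|)², so V_SG − |V_tp| = √(2 I_D / k_p) = √(2 × 0.715 / 5.424) = 0.513 V.
V_SG = 0.46 + 0.513 = 0.973 V.

V_SG = 0.973 V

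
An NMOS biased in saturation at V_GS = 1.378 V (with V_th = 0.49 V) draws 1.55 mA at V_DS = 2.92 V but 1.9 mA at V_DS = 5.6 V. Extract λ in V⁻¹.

With V_GS fixed, I_D ∝ (1 + λ V_DS) in saturation, so I_D2/I_D1 = (1 + λ V_DS2)/(1 + λ V_DS1).
1.9/1.55 = 1.226 = (1 + 5.6 λ)/(1 + 2.92 λ).
Solving: λ (I_D1 V_DS2 − I_D2 V_DS1) = I_D2 − I_D1, so λ = (1.9 − 1.55) / (1.55 × 5.6 − 1.9 × 2.92) = 0.35 / 3.13 = 0.112 V⁻¹.

λ = 0.112 V⁻¹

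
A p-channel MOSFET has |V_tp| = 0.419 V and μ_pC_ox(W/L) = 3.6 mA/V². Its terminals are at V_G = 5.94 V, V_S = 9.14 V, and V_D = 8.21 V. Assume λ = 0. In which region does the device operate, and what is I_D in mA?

V_SG = V_S − V_G = 9.14 − 5.94 = 3.2 V; V_SD = V_S − V_D = 9.14 − 8.21 = 0.93 V.
V_ov = V_SG − |V_tp| = 3.2 − 0.419 = 2.78 V.
Since V_SD = 0.93 V < V_ov = 2.78 V, the device is in the triode region.
I_D = k_p [V_ov · V_SD − ½ V_SD²] = 3.6 × [2.78 × 0.93 − 0.5 × 0.93²] = 7.75 mA.

Triode; I_D = 7.75 mA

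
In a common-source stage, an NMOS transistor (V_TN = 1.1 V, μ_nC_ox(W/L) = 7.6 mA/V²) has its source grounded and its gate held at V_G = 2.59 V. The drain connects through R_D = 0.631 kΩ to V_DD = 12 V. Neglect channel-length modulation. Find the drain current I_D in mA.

I_D = 8.44 mA

V_GS = V_G = 2.59 V, so V_ov = 2.59 − 1.1 = 1.49 V.
Assume saturation: I_D = ½ k_n V_ov² = 0.5 × 7.6 × 1.49² = 8.44 mA, giving V_DS = V_DD − I_D R_D = 12 − 8.44 × 0.631 = 6.68 V.
V_DS = 6.68 V ≥ V_ov = 1.49 V, confirming saturation.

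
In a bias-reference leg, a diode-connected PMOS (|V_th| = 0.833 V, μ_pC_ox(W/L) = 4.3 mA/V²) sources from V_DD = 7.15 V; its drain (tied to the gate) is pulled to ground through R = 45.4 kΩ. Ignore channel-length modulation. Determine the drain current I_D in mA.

I_D = 0.134 mA

With gate tied to drain, V_SG = V_SD ≥ V_SG − |V_th|, so the device is in saturation.
KCL at the drain: ½ k_p (V_SG − |V_th|)² = (V_DD − V_SG)/R.
Let x = V_SG − 0.833. Then 97.6 x² + x − 6.317 = 0, giving x = 0.249 V (positive root), so V_SG = 1.08 V.
I_D = (V_DD − V_SG)/R = (7.15 − 1.08) / 45.4 = 0.134 mA.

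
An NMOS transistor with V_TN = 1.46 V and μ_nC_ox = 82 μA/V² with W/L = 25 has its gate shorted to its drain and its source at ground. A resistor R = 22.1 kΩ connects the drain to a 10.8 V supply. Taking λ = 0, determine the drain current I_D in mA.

I_D = 0.395 mA

With gate tied to drain, V_GS = V_DS ≥ V_GS − V_TN, so the device is in saturation.
k_n = μ_nC_ox · (W/L) = 2.05 mA/V².
KCL at the drain: ½ k_n (V_GS − V_TN)² = (V_DD − V_GS)/R.
Let x = V_GS − 1.46. Then 22.7 x² + x − 9.34 = 0, giving x = 0.62 V (positive root), so V_GS = 2.08 V.
I_D = (V_DD − V_GS)/R = (10.8 − 2.08) / 22.1 = 0.395 mA.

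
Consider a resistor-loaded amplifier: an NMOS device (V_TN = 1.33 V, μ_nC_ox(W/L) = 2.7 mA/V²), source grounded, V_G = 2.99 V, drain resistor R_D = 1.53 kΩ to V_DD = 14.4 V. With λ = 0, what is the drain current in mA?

V_GS = V_G = 2.99 V, so V_ov = 2.99 − 1.33 = 1.66 V.
Assume saturation: I_D = ½ k_n V_ov² = 0.5 × 2.7 × 1.66² = 3.72 mA, giving V_DS = V_DD − I_D R_D = 14.4 − 3.72 × 1.53 = 8.71 V.
V_DS = 8.71 V ≥ V_ov = 1.66 V, confirming saturation.

I_D = 3.72 mA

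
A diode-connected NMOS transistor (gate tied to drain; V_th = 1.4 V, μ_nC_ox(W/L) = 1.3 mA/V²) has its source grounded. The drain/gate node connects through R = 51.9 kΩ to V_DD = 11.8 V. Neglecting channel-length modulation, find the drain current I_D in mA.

With gate tied to drain, V_GS = V_DS ≥ V_GS − V_th, so the device is in saturation.
KCL at the drain: ½ k_n (V_GS − V_th)² = (V_DD − V_GS)/R.
Let x = V_GS − 1.4. Then 33.7 x² + x − 10.4 = 0, giving x = 0.541 V (positive root), so V_GS = 1.94 V.
I_D = (V_DD − V_GS)/R = (11.8 − 1.94) / 51.9 = 0.19 mA.

I_D = 0.190 mA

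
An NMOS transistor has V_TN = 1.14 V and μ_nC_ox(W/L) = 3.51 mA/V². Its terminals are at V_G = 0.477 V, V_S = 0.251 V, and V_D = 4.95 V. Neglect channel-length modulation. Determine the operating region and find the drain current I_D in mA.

Cutoff; I_D = 0 mA

V_GS = V_G − V_S = 0.477 − 0.251 = 0.226 V; V_DS = V_D − V_S = 4.95 − 0.251 = 4.7 V.
V_GS = 0.226 V < V_TN = 1.14 V, so the transistor is in cutoff.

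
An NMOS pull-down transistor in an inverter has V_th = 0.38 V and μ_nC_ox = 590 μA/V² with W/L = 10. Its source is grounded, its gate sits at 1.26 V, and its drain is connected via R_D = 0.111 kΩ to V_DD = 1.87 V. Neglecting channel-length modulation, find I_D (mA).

I_D = 2.28 mA

V_GS = V_G = 1.26 V, so V_ov = 1.26 − 0.38 = 0.88 V.
k_n = μ_nC_ox · (W/L) = 5.9 mA/V².
Assume saturation: I_D = ½ k_n V_ov² = 0.5 × 5.9 × 0.88² = 2.28 mA, giving V_DS = V_DD − I_D R_D = 1.87 − 2.28 × 0.111 = 1.62 V.
V_DS = 1.62 V ≥ V_ov = 0.88 V, confirming saturation.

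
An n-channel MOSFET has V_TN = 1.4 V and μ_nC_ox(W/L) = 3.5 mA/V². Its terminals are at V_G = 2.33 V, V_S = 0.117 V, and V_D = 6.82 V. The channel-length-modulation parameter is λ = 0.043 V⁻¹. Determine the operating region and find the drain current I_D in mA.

V_GS = V_G − V_S = 2.33 − 0.117 = 2.21 V; V_DS = V_D − V_S = 6.82 − 0.117 = 6.7 V.
V_ov = V_GS − V_TN = 2.21 − 1.4 = 0.813 V.
Since V_DS = 6.7 V ≥ V_ov = 0.813 V, the device is in saturation.
I_D = ½ k_n V_ov² (1 + λ V_DS) = 0.5 × 3.5 × 0.813² × (1 + 0.043 × 6.7) = 1.49 mA.

Saturation; I_D = 1.49 mA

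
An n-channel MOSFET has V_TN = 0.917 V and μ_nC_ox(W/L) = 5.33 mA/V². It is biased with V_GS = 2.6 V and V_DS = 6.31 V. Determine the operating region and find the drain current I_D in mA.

Saturation; I_D = 7.55 mA

V_ov = V_GS − V_TN = 2.6 − 0.917 = 1.68 V.
Since V_DS = 6.31 V ≥ V_ov = 1.68 V, the device is in saturation.
I_D = ½ k_n V_ov² = 0.5 × 5.33 × 1.68² = 7.55 mA.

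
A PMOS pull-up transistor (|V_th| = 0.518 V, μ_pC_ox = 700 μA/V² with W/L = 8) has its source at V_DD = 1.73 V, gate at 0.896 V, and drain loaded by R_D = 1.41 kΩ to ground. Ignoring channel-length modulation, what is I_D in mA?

V_SG = V_DD − V_G = 1.73 − 0.896 = 0.834 V, so V_ov = 0.834 − 0.518 = 0.316 V.
k_p = μ_pC_ox · (W/L) = 5.6 mA/V².
Assume saturation: I_D = ½ k_p V_ov² = 0.5 × 5.6 × 0.316² = 0.28 mA, giving V_SD = V_DD − I_D R_D = 1.73 − 0.28 × 1.41 = 1.34 V.
V_SD = 1.34 V ≥ V_ov = 0.316 V, confirming saturation.

I_D = 0.280 mA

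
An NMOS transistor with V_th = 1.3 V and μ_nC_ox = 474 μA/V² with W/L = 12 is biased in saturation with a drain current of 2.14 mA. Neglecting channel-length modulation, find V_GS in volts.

k_n = μ_nC_ox · (W/L) = 5.688 mA/V².
In saturation I_D = ½ k_n (V_GS − V_th)², so V_GS − V_th = √(2 I_D / k_n) = √(2 × 2.14 / 5.688) = 0.867 V.
V_GS = 1.3 + 0.867 = 2.17 V.

V_GS = 2.17 V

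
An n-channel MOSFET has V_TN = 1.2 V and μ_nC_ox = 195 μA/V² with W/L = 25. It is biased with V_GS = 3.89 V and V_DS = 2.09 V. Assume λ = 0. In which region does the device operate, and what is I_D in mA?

Triode; I_D = 16.8 mA

k_n = μ_nC_ox · (W/L) = 4.875 mA/V².
V_ov = V_GS − V_TN = 3.89 − 1.2 = 2.69 V.
Since V_DS = 2.09 V < V_ov = 2.69 V, the device is in the triode region.
I_D = k_n [V_ov · V_DS − ½ V_DS²] = 4.875 × [2.69 × 2.09 − 0.5 × 2.09²] = 16.8 mA.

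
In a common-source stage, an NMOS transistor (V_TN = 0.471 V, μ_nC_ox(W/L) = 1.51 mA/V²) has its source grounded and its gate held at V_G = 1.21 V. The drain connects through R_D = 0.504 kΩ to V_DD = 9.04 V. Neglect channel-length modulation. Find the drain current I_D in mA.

V_GS = V_G = 1.21 V, so V_ov = 1.21 − 0.471 = 0.739 V.
Assume saturation: I_D = ½ k_n V_ov² = 0.5 × 1.51 × 0.739² = 0.412 mA, giving V_DS = V_DD − I_D R_D = 9.04 − 0.412 × 0.504 = 8.83 V.
V_DS = 8.83 V ≥ V_ov = 0.739 V, confirming saturation.

I_D = 0.412 mA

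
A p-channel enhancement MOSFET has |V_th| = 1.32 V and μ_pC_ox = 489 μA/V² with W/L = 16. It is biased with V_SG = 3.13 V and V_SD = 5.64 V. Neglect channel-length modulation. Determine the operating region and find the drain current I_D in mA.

k_p = μ_pC_ox · (W/L) = 7.824 mA/V².
V_ov = V_SG − |V_th| = 3.13 − 1.32 = 1.81 V.
Since V_SD = 5.64 V ≥ V_ov = 1.81 V, the device is in saturation.
I_D = ½ k_p V_ov² = 0.5 × 7.824 × 1.81² = 12.8 mA.

Saturation; I_D = 12.8 mA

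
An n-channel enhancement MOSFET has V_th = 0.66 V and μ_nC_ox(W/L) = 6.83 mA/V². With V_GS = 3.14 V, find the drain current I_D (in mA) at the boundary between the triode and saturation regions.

At the boundary V_DS = V_ov = V_GS − V_th = 3.14 − 0.66 = 2.48 V.
I_D = ½ k_n V_ov² = 0.5 × 6.83 × 2.48² = 21 mA.

I_D = 21.0 mA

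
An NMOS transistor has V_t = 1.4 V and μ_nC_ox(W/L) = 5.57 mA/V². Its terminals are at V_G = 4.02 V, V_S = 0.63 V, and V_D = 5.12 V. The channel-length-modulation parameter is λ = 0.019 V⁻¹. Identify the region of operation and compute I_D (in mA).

Saturation; I_D = 12.0 mA

V_GS = V_G − V_S = 4.02 − 0.63 = 3.39 V; V_DS = V_D − V_S = 5.12 − 0.63 = 4.49 V.
V_ov = V_GS − V_t = 3.39 − 1.4 = 1.99 V.
Since V_DS = 4.49 V ≥ V_ov = 1.99 V, the device is in saturation.
I_D = ½ k_n V_ov² (1 + λ V_DS) = 0.5 × 5.57 × 1.99² × (1 + 0.019 × 4.49) = 12 mA.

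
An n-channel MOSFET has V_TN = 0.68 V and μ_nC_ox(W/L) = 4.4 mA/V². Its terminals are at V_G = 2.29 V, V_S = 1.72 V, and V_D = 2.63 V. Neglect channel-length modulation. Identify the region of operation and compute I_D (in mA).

Cutoff; I_D = 0 mA

V_GS = V_G − V_S = 2.29 − 1.72 = 0.57 V; V_DS = V_D − V_S = 2.63 − 1.72 = 0.91 V.
V_GS = 0.57 V < V_TN = 0.68 V, so the transistor is in cutoff.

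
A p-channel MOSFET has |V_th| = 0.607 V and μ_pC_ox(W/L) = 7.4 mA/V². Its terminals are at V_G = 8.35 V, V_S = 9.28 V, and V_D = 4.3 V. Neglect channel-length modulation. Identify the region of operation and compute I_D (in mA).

V_SG = V_S − V_G = 9.28 − 8.35 = 0.93 V; V_SD = V_S − V_D = 9.28 − 4.3 = 4.98 V.
V_ov = V_SG − |V_th| = 0.93 − 0.607 = 0.323 V.
Since V_SD = 4.98 V ≥ V_ov = 0.323 V, the device is in saturation.
I_D = ½ k_p V_ov² = 0.5 × 7.4 × 0.323² = 0.386 mA.

Saturation; I_D = 0.386 mA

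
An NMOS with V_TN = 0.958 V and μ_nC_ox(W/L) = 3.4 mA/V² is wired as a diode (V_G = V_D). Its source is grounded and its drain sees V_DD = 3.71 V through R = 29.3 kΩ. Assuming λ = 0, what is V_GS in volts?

V_GS = 1.18 V

With gate tied to drain, V_GS = V_DS ≥ V_GS − V_TN, so the device is in saturation.
KCL at the drain: ½ k_n (V_GS − V_TN)² = (V_DD − V_GS)/R.
Let x = V_GS − 0.958. Then 49.8 x² + x − 2.752 = 0, giving x = 0.225 V (positive root), so V_GS = 1.18 V.
I_D = (V_DD − V_GS)/R = (3.71 − 1.18) / 29.3 = 0.0862 mA.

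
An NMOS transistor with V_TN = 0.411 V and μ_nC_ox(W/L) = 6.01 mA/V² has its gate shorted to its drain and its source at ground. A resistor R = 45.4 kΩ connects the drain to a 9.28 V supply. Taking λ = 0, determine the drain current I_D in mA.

With gate tied to drain, V_GS = V_DS ≥ V_GS − V_TN, so the device is in saturation.
KCL at the drain: ½ k_n (V_GS − V_TN)² = (V_DD − V_GS)/R.
Let x = V_GS − 0.411. Then 136 x² + x − 8.869 = 0, giving x = 0.251 V (positive root), so V_GS = 0.662 V.
I_D = (V_DD − V_GS)/R = (9.28 − 0.662) / 45.4 = 0.19 mA.

I_D = 0.190 mA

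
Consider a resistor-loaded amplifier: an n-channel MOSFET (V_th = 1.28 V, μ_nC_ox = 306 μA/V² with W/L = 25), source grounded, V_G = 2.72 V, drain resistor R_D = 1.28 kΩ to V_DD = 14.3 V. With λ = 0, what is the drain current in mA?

I_D = 7.93 mA

V_GS = V_G = 2.72 V, so V_ov = 2.72 − 1.28 = 1.44 V.
k_n = μ_nC_ox · (W/L) = 7.65 mA/V².
Assume saturation: I_D = ½ k_n V_ov² = 0.5 × 7.65 × 1.44² = 7.93 mA, giving V_DS = V_DD − I_D R_D = 14.3 − 7.93 × 1.28 = 4.15 V.
V_DS = 4.15 V ≥ V_ov = 1.44 V, confirming saturation.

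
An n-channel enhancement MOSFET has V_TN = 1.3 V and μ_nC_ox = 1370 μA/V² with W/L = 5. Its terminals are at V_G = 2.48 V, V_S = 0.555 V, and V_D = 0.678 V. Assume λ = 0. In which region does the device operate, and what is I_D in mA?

V_GS = V_G − V_S = 2.48 − 0.555 = 1.92 V; V_DS = V_D − V_S = 0.678 − 0.555 = 0.123 V.
k_n = μ_nC_ox · (W/L) = 6.85 mA/V².
V_ov = V_GS − V_TN = 1.92 − 1.3 = 0.625 V.
Since V_DS = 0.123 V < V_ov = 0.625 V, the device is in the triode region.
I_D = k_n [V_ov · V_DS − ½ V_DS²] = 6.85 × [0.625 × 0.123 − 0.5 × 0.123²] = 0.475 mA.

Triode; I_D = 0.475 mA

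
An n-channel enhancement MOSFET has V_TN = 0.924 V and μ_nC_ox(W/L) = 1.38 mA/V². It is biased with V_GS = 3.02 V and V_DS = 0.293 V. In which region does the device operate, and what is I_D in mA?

Triode; I_D = 0.788 mA

V_ov = V_GS − V_TN = 3.02 − 0.924 = 2.1 V.
Since V_DS = 0.293 V < V_ov = 2.1 V, the device is in the triode region.
I_D = k_n [V_ov · V_DS − ½ V_DS²] = 1.38 × [2.1 × 0.293 − 0.5 × 0.293²] = 0.788 mA.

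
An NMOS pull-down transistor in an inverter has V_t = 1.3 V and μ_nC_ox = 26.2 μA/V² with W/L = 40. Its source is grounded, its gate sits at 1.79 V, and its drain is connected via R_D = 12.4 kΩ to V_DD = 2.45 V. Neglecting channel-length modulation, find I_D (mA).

V_GS = V_G = 1.79 V, so V_ov = 1.79 − 1.3 = 0.49 V.
k_n = μ_nC_ox · (W/L) = 1.048 mA/V².
Assume saturation: I_D = ½ k_n V_ov² = 0.5 × 1.048 × 0.49² = 0.126 mA, giving V_DS = V_DD − I_D R_D = 2.45 − 0.126 × 12.4 = 0.89 V.
V_DS = 0.89 V ≥ V_ov = 0.49 V, confirming saturation.

I_D = 0.126 mA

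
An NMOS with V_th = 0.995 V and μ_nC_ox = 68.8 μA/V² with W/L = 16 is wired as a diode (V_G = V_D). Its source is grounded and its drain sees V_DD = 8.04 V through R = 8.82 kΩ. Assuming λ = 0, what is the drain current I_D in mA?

I_D = 0.673 mA

With gate tied to drain, V_GS = V_DS ≥ V_GS − V_th, so the device is in saturation.
k_n = μ_nC_ox · (W/L) = 1.101 mA/V².
KCL at the drain: ½ k_n (V_GS − V_th)² = (V_DD − V_GS)/R.
Let x = V_GS − 0.995. Then 4.85 x² + x − 7.045 = 0, giving x = 1.11 V (positive root), so V_GS = 2.1 V.
I_D = (V_DD − V_GS)/R = (8.04 − 2.1) / 8.82 = 0.673 mA.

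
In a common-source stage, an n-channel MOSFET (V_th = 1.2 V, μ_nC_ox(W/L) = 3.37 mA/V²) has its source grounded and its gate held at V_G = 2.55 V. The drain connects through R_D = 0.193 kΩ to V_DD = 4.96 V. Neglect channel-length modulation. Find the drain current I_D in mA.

I_D = 3.07 mA

V_GS = V_G = 2.55 V, so V_ov = 2.55 − 1.2 = 1.35 V.
Assume saturation: I_D = ½ k_n V_ov² = 0.5 × 3.37 × 1.35² = 3.07 mA, giving V_DS = V_DD − I_D R_D = 4.96 − 3.07 × 0.193 = 4.37 V.
V_DS = 4.37 V ≥ V_ov = 1.35 V, confirming saturation.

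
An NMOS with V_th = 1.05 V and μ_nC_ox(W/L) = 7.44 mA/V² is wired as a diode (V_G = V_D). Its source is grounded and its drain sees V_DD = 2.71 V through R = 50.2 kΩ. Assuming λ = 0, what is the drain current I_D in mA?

I_D = 0.0312 mA

With gate tied to drain, V_GS = V_DS ≥ V_GS − V_th, so the device is in saturation.
KCL at the drain: ½ k_n (V_GS − V_th)² = (V_DD − V_GS)/R.
Let x = V_GS − 1.05. Then 187 x² + x − 1.66 = 0, giving x = 0.0916 V (positive root), so V_GS = 1.14 V.
I_D = (V_DD − V_GS)/R = (2.71 − 1.14) / 50.2 = 0.0312 mA.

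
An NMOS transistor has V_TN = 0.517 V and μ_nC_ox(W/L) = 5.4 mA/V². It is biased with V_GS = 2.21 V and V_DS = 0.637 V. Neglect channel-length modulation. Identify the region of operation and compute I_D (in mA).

Triode; I_D = 4.73 mA

V_ov = V_GS − V_TN = 2.21 − 0.517 = 1.69 V.
Since V_DS = 0.637 V < V_ov = 1.69 V, the device is in the triode region.
I_D = k_n [V_ov · V_DS − ½ V_DS²] = 5.4 × [1.69 × 0.637 − 0.5 × 0.637²] = 4.73 mA.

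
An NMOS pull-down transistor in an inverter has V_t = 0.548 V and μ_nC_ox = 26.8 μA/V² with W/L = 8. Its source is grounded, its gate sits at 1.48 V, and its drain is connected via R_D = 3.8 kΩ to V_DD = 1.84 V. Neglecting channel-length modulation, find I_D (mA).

V_GS = V_G = 1.48 V, so V_ov = 1.48 − 0.548 = 0.932 V.
k_n = μ_nC_ox · (W/L) = 0.2144 mA/V².
Assume saturation: I_D = ½ k_n V_ov² = 0.5 × 0.2144 × 0.932² = 0.0931 mA, giving V_DS = V_DD − I_D R_D = 1.84 − 0.0931 × 3.8 = 1.49 V.
V_DS = 1.49 V ≥ V_ov = 0.932 V, confirming saturation.

I_D = 0.0931 mA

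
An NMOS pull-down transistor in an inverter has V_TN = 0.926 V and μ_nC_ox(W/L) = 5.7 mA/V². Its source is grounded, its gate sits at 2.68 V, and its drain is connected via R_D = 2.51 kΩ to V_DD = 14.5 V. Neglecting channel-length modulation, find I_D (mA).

V_GS = V_G = 2.68 V, so V_ov = 2.68 − 0.926 = 1.75 V.
Assume saturation: I_D = ½ k_n V_ov² = 0.5 × 5.7 × 1.75² = 8.77 mA, giving V_DS = V_DD − I_D R_D = 14.5 − 8.77 × 2.51 = -7.51 V.
But -7.51 V < V_ov = 1.75 V, so the device is actually in triode.
In triode I_D = k_n[V_ov V_DS − ½ V_DS²] and I_D = (V_DD − V_DS)/R_D. Equating: 7.15 V_DS² − 26.09 V_DS + 14.5 = 0, giving V_DS = 0.684 V (the root below V_ov).
I_D = (14.5 − 0.684) / 2.51 = 5.5 mA.

I_D = 5.50 mA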